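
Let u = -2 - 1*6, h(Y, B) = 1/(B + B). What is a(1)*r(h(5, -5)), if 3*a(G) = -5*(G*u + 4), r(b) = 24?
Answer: 160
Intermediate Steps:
h(Y, B) = 1/(2*B)
u = -8 (u = -2 - 6 = -8)
a(G) = -20/3 + 40*G/3 (a(G) = (-5*(G*(-8) + 4))/3 = (-5*(-8*G + 4))/3 = (-5*(4 - 8*G))/3 = (-20 + 40*G)/3 = -20/3 + 40*G/3)
a(1)*r(h(5, -5)) = (-20/3 + (40/3)*1)*24 = (-20/3 + 40/3)*24 = (20/3)*24 = 160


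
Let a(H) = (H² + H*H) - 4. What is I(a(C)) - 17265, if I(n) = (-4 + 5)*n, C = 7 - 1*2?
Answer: -17219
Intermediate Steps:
C = 5 (C = 7 - 2 = 5)
a(H) = -4 + 2*H² (a(H) = (H² + H²) - 4 = 2*H² - 4 = -4 + 2*H²)
I(n) = n (I(n) = 1*n = n)
I(a(C)) - 17265 = (-4 + 2*5²) - 17265 = (-4 + 2*25) - 17265 = (-4 + 50) - 17265 = 46 - 17265 = -17219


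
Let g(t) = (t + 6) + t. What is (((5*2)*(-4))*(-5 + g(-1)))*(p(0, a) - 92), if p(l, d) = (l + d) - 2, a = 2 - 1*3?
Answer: -3800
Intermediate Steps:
g(t) = 6 + 2*t (g(t) = (6 + t) + t = 6 + 2*t)
a = -1 (a = 2 - 3 = -1)
p(l, d) = -2 + d + l (p(l, d) = (d + l) - 2 = -2 + d + l)
(((5*2)*(-4))*(-5 + g(-1)))*(p(0, a) - 92) = (((5*2)*(-4))*(-5 + (6 + 2*(-1))))*((-2 - 1 + 0) - 92) = ((10*(-4))*(-5 + (6 - 2)))*(-3 - 92) = -40*(-5 + 4)*(-95) = -40*(-1)*(-95) = 40*(-95) = -3800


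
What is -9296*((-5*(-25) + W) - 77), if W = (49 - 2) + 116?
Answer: -1961456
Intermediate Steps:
W = 163 (W = 47 + 116 = 163)
-9296*((-5*(-25) + W) - 77) = -9296*((-5*(-25) + 163) - 77) = -9296*((125 + 163) - 77) = -9296*(288 - 77) = -9296*211 = -1961456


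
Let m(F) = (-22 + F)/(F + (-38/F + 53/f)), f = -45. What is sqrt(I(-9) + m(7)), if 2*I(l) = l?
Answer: 3*I*sqrt(18197)/62 ≈ 6.5272*I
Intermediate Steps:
I(l) = l/2
m(F) = (-22 + F)/(-53/45 + F - 38/F) (m(F) = (-22 + F)/(F + (-38/F + 53/(-45))) = (-22 + F)/(F + (-38/F + 53*(-1/45))) = (-22 + F)/(F + (-38/F - 53/45)) = (-22 + F)/(F + (-53/45 - 38/F)) = (-22 + F)/(-53/45 + F - 38/F))
sqrt(I(-9) + m(7)) = sqrt((1/2)*(-9) + 45*7*(-22 + 7)/(-1710 - 53*7 + 45*7**2)) = sqrt(-9/2 + 45*7*(-15)/(-1710 - 371 + 45*49)) = sqrt(-9/2 + 45*7*(-15)/(-1710 - 371 + 2205)) = sqrt(-9/2 + 45*7*(-15)/124) = sqrt(-9/2 + 45*7*(1/124)*(-15)) = sqrt(-9/2 - 4725/124) = sqrt(-5283/124) = 3*I*sqrt(18197)/62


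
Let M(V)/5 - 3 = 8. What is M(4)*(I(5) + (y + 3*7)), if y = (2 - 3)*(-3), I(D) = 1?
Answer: 1375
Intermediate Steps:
y = 3 (y = -1*(-3) = 3)
M(V) = 55 (M(V) = 15 + 5*8 = 15 + 40 = 55)
M(4)*(I(5) + (y + 3*7)) = 55*(1 + (3 + 3*7)) = 55*(1 + (3 + 21)) = 55*(1 + 24) = 55*25 = 1375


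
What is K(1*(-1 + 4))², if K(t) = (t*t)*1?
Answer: 81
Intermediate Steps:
K(t) = t² (K(t) = t²*1 = t²)
K(1*(-1 + 4))² = ((1*(-1 + 4))²)² = ((1*3)²)² = (3²)² = 9² = 81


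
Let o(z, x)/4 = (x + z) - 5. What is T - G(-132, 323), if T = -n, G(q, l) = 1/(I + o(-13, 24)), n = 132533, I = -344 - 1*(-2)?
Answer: -42145493/318 ≈ -1.3253e+5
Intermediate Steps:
I = -342 (I = -344 + 2 = -342)
o(z, x) = -20 + 4*x + 4*z (o(z, x) = 4*((x + z) - 5) = 4*(-5 + x + z) = -20 + 4*x + 4*z)
G(q, l) = -1/318 (G(q, l) = 1/(-342 + (-20 + 4*24 + 4*(-13))) = 1/(-342 + (-20 + 96 - 52)) = 1/(-342 + 24) = 1/(-318) = -1/318)
T = -132533 (T = -1*132533 = -132533)
T - G(-132, 323) = -132533 - 1*(-1/318) = -132533 + 1/318 = -42145493/318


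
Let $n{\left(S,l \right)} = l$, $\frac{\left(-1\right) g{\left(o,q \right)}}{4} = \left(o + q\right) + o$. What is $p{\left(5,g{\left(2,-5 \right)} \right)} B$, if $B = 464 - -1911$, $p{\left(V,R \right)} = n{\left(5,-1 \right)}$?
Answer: $-2375$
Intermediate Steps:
$g{\left(o,q \right)} = - 8 o - 4 q$ ($g{\left(o,q \right)} = - 4 \left(\left(o + q\right) + o\right) = - 4 \left(q + 2 o\right) = - 8 o - 4 q$)
$p{\left(V,R \right)} = -1$
$B = 2375$ ($B = 464 + 1911 = 2375$)
$p{\left(5,g{\left(2,-5 \right)} \right)} B = \left(-1\right) 2375 = -2375$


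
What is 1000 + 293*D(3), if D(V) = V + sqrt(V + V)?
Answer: 1879 + 293*sqrt(6) ≈ 2596.7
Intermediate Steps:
D(V) = V + sqrt(2)*sqrt(V) (D(V) = V + sqrt(2*V) = V + sqrt(2)*sqrt(V))
1000 + 293*D(3) = 1000 + 293*(3 + sqrt(2)*sqrt(3)) = 1000 + 293*(3 + sqrt(6)) = 1000 + (879 + 293*sqrt(6)) = 1879 + 293*sqrt(6)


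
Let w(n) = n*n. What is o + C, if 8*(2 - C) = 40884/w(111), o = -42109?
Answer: -345870305/8214 ≈ -42107.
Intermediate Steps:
w(n) = n²
C = 13021/8214 (C = 2 - 10221/(2*(111²)) = 2 - 10221/(2*12321) = 2 - ⅛*13628/4107 = 2 - 3407/8214 = 13021/8214 ≈ 1.5852)
o + C = -42109 + 13021/8214 = -345870305/8214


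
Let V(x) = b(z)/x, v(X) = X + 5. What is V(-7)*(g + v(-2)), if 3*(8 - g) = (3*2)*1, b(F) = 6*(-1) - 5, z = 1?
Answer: 99/7 ≈ 14.143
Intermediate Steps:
v(X) = 5 + X
b(F) = -11 (b(F) = -6 - 5 = -11)
V(x) = -11/x
g = 6 (g = 8 - 3*2/3 = 8 - 2 = 6)
V(-7)*(g + v(-2)) = (-11/(-7))*(6 + (5 - 2)) = (-11*(-⅐))*(6 + 3) = (11/7)*9 = 99/7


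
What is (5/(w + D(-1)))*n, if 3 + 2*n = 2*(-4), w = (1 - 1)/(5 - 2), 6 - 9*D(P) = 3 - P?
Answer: -495/4 ≈ -123.75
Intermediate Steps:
D(P) = ⅓ + P/9 (D(P) = ⅔ - (3 - P)/9 = ⅔ + (-⅓ + P/9) = ⅓ + P/9)
w = 0 (w = 0/3 = 0*(⅓) = 0)
n = -11/2 (n = -3/2 + (2*(-4))/2 = -3/2 + (½)*(-8) = -3/2 - 4 = -11/2 ≈ -5.5000)
(5/(w + D(-1)))*n = (5/(0 + (⅓ + (⅑)*(-1))))*(-11/2) = (5/(0 + (⅓ - ⅑)))*(-11/2) = (5/(0 + 2/9))*(-11/2) = (5/(2/9))*(-11/2) = (5*(9/2))*(-11/2) = (45/2)*(-11/2) = -495/4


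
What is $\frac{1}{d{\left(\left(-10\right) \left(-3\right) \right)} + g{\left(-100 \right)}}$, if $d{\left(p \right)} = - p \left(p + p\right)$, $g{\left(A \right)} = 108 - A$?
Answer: $- \frac{1}{1592} \approx -0.00062814$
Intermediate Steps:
$d{\left(p \right)} = - 2 p^{2}$ ($d{\left(p \right)} = - p 2 p = - 2 p^{2}$)
$\frac{1}{d{\left(\left(-10\right) \left(-3\right) \right)} + g{\left(-100 \right)}} = \frac{1}{- 2 \left(\left(-10\right) \left(-3\right)\right)^{2} + \left(108 - -100\right)} = \frac{1}{- 2 \cdot 30^{2} + \left(108 + 100\right)} = \frac{1}{\left(-2\right) 900 + 208} = \frac{1}{-1800 + 208} = \frac{1}{-1592} = - \frac{1}{1592}$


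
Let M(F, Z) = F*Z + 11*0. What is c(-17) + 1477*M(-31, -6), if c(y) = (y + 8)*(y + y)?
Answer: 275028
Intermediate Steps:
c(y) = 2*y*(8 + y) (c(y) = (8 + y)*(2*y) = 2*y*(8 + y))
M(F, Z) = F*Z (M(F, Z) = F*Z + 0 = F*Z)
c(-17) + 1477*M(-31, -6) = 2*(-17)*(8 - 17) + 1477*(-31*(-6)) = 2*(-17)*(-9) + 1477*186 = 306 + 274722 = 275028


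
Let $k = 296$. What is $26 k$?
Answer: $7696$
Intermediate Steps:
$26 k = 26 \cdot 296 = 7696$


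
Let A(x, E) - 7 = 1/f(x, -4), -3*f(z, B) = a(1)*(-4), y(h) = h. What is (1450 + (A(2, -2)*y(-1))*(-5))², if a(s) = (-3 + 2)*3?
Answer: 35224225/16 ≈ 2.2015e+6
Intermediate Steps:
a(s) = -3 (a(s) = -1*3 = -3)
f(z, B) = -4 (f(z, B) = -(-1)*(-4) = -⅓*12 = -4)
A(x, E) = 27/4 (A(x, E) = 7 + 1/(-4) = 7 - ¼ = 27/4)
(1450 + (A(2, -2)*y(-1))*(-5))² = (1450 + ((27/4)*(-1))*(-5))² = (1450 - 27/4*(-5))² = (1450 + 135/4)² = (5935/4)² = 35224225/16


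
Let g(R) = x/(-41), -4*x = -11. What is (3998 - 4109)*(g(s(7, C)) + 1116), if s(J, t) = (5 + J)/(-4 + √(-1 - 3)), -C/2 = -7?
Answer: -20314443/164 ≈ -1.2387e+5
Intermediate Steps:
C = 14 (C = -2*(-7) = 14)
x = 11/4 (x = -¼*(-11) = 11/4 ≈ 2.7500)
s(J, t) = (-4 - 2*I)*(5 + J)/20 (s(J, t) = (5 + J)/(-4 + √(-4)) = (5 + J)/(-4 + 2*I) = (5 + J)*((-4 - 2*I)/20) = (-4 - 2*I)*(5 + J)/20)
g(R) = -11/164 (g(R) = (11/4)/(-41) = (11/4)*(-1/41) = -11/164)
(3998 - 4109)*(g(s(7, C)) + 1116) = (3998 - 4109)*(-11/164 + 1116) = -111*183013/164 = -20314443/164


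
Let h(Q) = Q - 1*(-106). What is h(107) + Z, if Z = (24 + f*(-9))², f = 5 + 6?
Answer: 5838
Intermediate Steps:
h(Q) = 106 + Q (h(Q) = Q + 106 = 106 + Q)
f = 11
Z = 5625 (Z = (24 + 11*(-9))² = (24 - 99)² = (-75)² = 5625)
h(107) + Z = (106 + 107) + 5625 = 213 + 5625 = 5838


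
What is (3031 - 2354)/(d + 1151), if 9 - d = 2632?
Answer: -677/1472 ≈ -0.45992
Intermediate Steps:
d = -2623 (d = 9 - 1*2632 = 9 - 2632 = -2623)
(3031 - 2354)/(d + 1151) = (3031 - 2354)/(-2623 + 1151) = 677/(-1472) = 677*(-1/1472) = -677/1472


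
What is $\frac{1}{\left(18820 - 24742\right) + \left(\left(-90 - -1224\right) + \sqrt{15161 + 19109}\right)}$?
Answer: $- \frac{2394}{11445337} - \frac{\sqrt{34270}}{22890674} \approx -0.00021726$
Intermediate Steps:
$\frac{1}{\left(18820 - 24742\right) + \left(\left(-90 - -1224\right) + \sqrt{15161 + 19109}\right)} = \frac{1}{-5922 + \left(\left(-90 + 1224\right) + \sqrt{34270}\right)} = \frac{1}{-5922 + \left(1134 + \sqrt{34270}\right)} = \frac{1}{-4788 + \sqrt{34270}}$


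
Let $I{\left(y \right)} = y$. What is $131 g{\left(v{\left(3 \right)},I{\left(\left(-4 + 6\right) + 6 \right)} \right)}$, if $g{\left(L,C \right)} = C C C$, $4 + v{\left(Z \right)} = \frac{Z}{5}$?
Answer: $67072$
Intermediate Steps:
$v{\left(Z \right)} = -4 + \frac{Z}{5}$
$g{\left(L,C \right)} = C^{3}$ ($g{\left(L,C \right)} = C^{2} C = C^{3}$)
$131 g{\left(v{\left(3 \right)},I{\left(\left(-4 + 6\right) + 6 \right)} \right)} = 131 \left(\left(-4 + 6\right) + 6\right)^{3} = 131 \left(2 + 6\right)^{3} = 131 \cdot 8^{3} = 131 \cdot 512 = 67072$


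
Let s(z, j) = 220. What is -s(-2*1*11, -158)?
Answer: -220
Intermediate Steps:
-s(-2*1*11, -158) = -1*220 = -220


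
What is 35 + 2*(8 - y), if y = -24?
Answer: 99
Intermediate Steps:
35 + 2*(8 - y) = 35 + 2*(8 - 1*(-24)) = 35 + 2*(8 + 24) = 35 + 2*32 = 35 + 64 = 99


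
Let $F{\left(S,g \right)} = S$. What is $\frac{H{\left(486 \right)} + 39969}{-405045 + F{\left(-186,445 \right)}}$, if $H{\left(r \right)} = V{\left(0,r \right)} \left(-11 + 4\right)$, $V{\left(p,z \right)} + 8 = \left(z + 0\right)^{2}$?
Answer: $\frac{1613347}{405231} \approx 3.9813$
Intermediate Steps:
$V{\left(p,z \right)} = -8 + z^{2}$ ($V{\left(p,z \right)} = -8 + \left(z + 0\right)^{2} = -8 + z^{2}$)
$H{\left(r \right)} = 56 - 7 r^{2}$ ($H{\left(r \right)} = \left(-8 + r^{2}\right) \left(-11 + 4\right) = \left(-8 + r^{2}\right) \left(-7\right) = 56 - 7 r^{2}$)
$\frac{H{\left(486 \right)} + 39969}{-405045 + F{\left(-186,445 \right)}} = \frac{\left(56 - 7 \cdot 486^{2}\right) + 39969}{-405045 - 186} = \frac{\left(56 - 1653372\right) + 39969}{-405231} = \left(\left(56 - 1653372\right) + 39969\right) \left(- \frac{1}{405231}\right) = \left(-1653316 + 39969\right) \left(- \frac{1}{405231}\right) = \left(-1613347\right) \left(- \frac{1}{405231}\right) = \frac{1613347}{405231}$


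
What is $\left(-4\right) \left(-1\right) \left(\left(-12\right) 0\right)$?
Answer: $0$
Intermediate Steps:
$\left(-4\right) \left(-1\right) \left(\left(-12\right) 0\right) = 4 \cdot 0 = 0$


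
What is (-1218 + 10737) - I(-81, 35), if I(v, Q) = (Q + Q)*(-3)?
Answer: 9729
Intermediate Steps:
I(v, Q) = -6*Q (I(v, Q) = (2*Q)*(-3) = -6*Q)
(-1218 + 10737) - I(-81, 35) = (-1218 + 10737) - (-6)*35 = 9519 - 1*(-210) = 9519 + 210 = 9729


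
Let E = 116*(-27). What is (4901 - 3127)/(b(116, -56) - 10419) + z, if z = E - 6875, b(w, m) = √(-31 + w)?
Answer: -543166565819/54277738 - 887*√85/54277738 ≈ -10007.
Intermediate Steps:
E = -3132
z = -10007 (z = -3132 - 6875 = -10007)
(4901 - 3127)/(b(116, -56) - 10419) + z = (4901 - 3127)/(√(-31 + 116) - 10419) - 10007 = 1774/(√85 - 10419) - 10007 = 1774/(-10419 + √85) - 10007 = -10007 + 1774/(-10419 + √85)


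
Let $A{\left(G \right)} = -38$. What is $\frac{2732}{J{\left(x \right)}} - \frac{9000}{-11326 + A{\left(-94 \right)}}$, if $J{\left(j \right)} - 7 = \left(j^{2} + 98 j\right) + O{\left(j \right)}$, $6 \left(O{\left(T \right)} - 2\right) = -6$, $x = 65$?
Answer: $\frac{10539454}{10041041} \approx 1.0496$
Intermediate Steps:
$O{\left(T \right)} = 1$ ($O{\left(T \right)} = 2 + \frac{1}{6} \left(-6\right) = 2 - 1 = 1$)
$J{\left(j \right)} = 8 + j^{2} + 98 j$ ($J{\left(j \right)} = 7 + \left(\left(j^{2} + 98 j\right) + 1\right) = 7 + \left(1 + j^{2} + 98 j\right) = 8 + j^{2} + 98 j$)
$\frac{2732}{J{\left(x \right)}} - \frac{9000}{-11326 + A{\left(-94 \right)}} = \frac{2732}{8 + 65^{2} + 98 \cdot 65} - \frac{9000}{-11326 - 38} = \frac{2732}{8 + 4225 + 6370} - \frac{9000}{-11364} = \frac{2732}{10603} - - \frac{750}{947} = 2732 \cdot \frac{1}{10603} + \frac{750}{947} = \frac{2732}{10603} + \frac{750}{947} = \frac{10539454}{10041041}$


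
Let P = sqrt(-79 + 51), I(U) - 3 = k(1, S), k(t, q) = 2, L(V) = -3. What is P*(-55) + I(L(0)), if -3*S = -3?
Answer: 5 - 110*I*sqrt(7) ≈ 5.0 - 291.03*I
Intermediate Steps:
S = 1 (S = -1/3*(-3) = 1)
I(U) = 5 (I(U) = 3 + 2 = 5)
P = 2*I*sqrt(7) (P = sqrt(-28) = 2*I*sqrt(7) ≈ 5.2915*I)
P*(-55) + I(L(0)) = (2*I*sqrt(7))*(-55) + 5 = -110*I*sqrt(7) + 5 = 5 - 110*I*sqrt(7)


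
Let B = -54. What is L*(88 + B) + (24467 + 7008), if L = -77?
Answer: 28857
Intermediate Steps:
L*(88 + B) + (24467 + 7008) = -77*(88 - 54) + (24467 + 7008) = -77*34 + 31475 = -2618 + 31475 = 28857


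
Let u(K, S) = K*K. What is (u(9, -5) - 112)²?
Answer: 961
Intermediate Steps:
u(K, S) = K²
(u(9, -5) - 112)² = (9² - 112)² = (81 - 112)² = (-31)² = 961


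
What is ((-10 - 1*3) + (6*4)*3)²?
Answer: 3481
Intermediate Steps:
((-10 - 1*3) + (6*4)*3)² = ((-10 - 3) + 24*3)² = (-13 + 72)² = 59² = 3481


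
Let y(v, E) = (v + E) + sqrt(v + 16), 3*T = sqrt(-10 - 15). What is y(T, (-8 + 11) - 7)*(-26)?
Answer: 104 - 130*I/3 - 26*sqrt(144 + 15*I)/3 ≈ -0.14058 - 48.743*I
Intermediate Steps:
T = 5*I/3 (T = sqrt(-10 - 15)/3 = sqrt(-25)/3 = (5*I)/3 = 5*I/3 ≈ 1.6667*I)
y(v, E) = E + v + sqrt(16 + v) (y(v, E) = (E + v) + sqrt(16 + v) = E + v + sqrt(16 + v))
y(T, (-8 + 11) - 7)*(-26) = (((-8 + 11) - 7) + 5*I/3 + sqrt(16 + 5*I/3))*(-26) = ((3 - 7) + 5*I/3 + sqrt(16 + 5*I/3))*(-26) = (-4 + 5*I/3 + sqrt(16 + 5*I/3))*(-26) = (-4 + sqrt(16 + 5*I/3) + 5*I/3)*(-26) = 104 - 26*sqrt(16 + 5*I/3) - 130*I/3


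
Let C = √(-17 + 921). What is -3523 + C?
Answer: -3523 + 2*√226 ≈ -3492.9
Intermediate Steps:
C = 2*√226 (C = √904 = 2*√226 ≈ 30.067)
-3523 + C = -3523 + 2*√226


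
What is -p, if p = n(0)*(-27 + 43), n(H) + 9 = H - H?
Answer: 144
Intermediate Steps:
n(H) = -9 (n(H) = -9 + (H - H) = -9 + 0 = -9)
p = -144 (p = -9*(-27 + 43) = -9*16 = -144)
-p = -1*(-144) = 144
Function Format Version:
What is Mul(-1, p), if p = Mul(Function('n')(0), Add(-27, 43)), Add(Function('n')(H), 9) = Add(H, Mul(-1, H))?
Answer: 144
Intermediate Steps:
Function('n')(H) = -9 (Function('n')(H) = Add(-9, Add(H, Mul(-1, H))) = Add(-9, 0) = -9)
p = -144 (p = Mul(-9, Add(-27, 43)) = Mul(-9, 16) = -144)
Mul(-1, p) = Mul(-1, -144) = 144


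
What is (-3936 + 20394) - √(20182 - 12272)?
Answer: 16458 - √7910 ≈ 16369.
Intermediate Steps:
(-3936 + 20394) - √(20182 - 12272) = 16458 - √7910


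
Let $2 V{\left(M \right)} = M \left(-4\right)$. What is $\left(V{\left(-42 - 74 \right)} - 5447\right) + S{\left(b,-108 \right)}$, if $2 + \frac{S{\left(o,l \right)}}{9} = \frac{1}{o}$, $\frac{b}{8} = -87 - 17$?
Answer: $- \frac{4353865}{832} \approx -5233.0$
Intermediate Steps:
$V{\left(M \right)} = - 2 M$ ($V{\left(M \right)} = \frac{M \left(-4\right)}{2} = \frac{\left(-4\right) M}{2} = - 2 M$)
$b = -832$ ($b = 8 \left(-87 - 17\right) = 8 \left(-104\right) = -832$)
$S{\left(o,l \right)} = -18 + \frac{9}{o}$
$\left(V{\left(-42 - 74 \right)} - 5447\right) + S{\left(b,-108 \right)} = \left(- 2 \left(-42 - 74\right) - 5447\right) - \left(18 - \frac{9}{-832}\right) = \left(\left(-2\right) \left(-116\right) - 5447\right) + \left(-18 + 9 \left(- \frac{1}{832}\right)\right) = \left(232 - 5447\right) - \frac{14985}{832} = -5215 - \frac{14985}{832} = - \frac{4353865}{832}$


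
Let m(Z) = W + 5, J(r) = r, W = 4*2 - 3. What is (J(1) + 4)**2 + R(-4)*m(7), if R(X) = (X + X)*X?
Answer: 345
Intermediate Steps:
W = 5 (W = 8 - 3 = 5)
R(X) = 2*X**2 (R(X) = (2*X)*X = 2*X**2)
m(Z) = 10 (m(Z) = 5 + 5 = 10)
(J(1) + 4)**2 + R(-4)*m(7) = (1 + 4)**2 + (2*(-4)**2)*10 = 5**2 + (2*16)*10 = 25 + 32*10 = 25 + 320 = 345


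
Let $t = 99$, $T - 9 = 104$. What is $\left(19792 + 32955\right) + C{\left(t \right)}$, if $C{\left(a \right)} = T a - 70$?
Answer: $63864$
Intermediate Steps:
$T = 113$ ($T = 9 + 104 = 113$)
$C{\left(a \right)} = -70 + 113 a$ ($C{\left(a \right)} = 113 a - 70 = -70 + 113 a$)
$\left(19792 + 32955\right) + C{\left(t \right)} = \left(19792 + 32955\right) + \left(-70 + 113 \cdot 99\right) = 52747 + \left(-70 + 11187\right) = 52747 + 11117 = 63864$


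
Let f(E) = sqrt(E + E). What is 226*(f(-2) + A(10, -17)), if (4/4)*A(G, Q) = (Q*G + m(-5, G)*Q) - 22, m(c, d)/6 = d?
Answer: -273912 + 452*I ≈ -2.7391e+5 + 452.0*I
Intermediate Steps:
f(E) = sqrt(2)*sqrt(E) (f(E) = sqrt(2*E) = sqrt(2)*sqrt(E))
m(c, d) = 6*d
A(G, Q) = -22 + 7*G*Q (A(G, Q) = (Q*G + (6*G)*Q) - 22 = (G*Q + 6*G*Q) - 22 = 7*G*Q - 22 = -22 + 7*G*Q)
226*(f(-2) + A(10, -17)) = 226*(sqrt(2)*sqrt(-2) + (-22 + 7*10*(-17))) = 226*(sqrt(2)*(I*sqrt(2)) + (-22 - 1190)) = 226*(2*I - 1212) = 226*(-1212 + 2*I) = -273912 + 452*I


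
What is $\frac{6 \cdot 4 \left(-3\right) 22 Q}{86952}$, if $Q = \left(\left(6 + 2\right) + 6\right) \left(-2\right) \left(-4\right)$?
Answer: $- \frac{7392}{3623} \approx -2.0403$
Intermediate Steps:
$Q = 112$ ($Q = \left(8 + 6\right) \left(-2\right) \left(-4\right) = 14 \left(-2\right) \left(-4\right) = \left(-28\right) \left(-4\right) = 112$)
$\frac{6 \cdot 4 \left(-3\right) 22 Q}{86952} = \frac{6 \cdot 4 \left(-3\right) 22 \cdot 112}{86952} = 24 \left(-3\right) 22 \cdot 112 \cdot \frac{1}{86952} = \left(-72\right) 22 \cdot 112 \cdot \frac{1}{86952} = \left(-1584\right) 112 \cdot \frac{1}{86952} = \left(-177408\right) \frac{1}{86952} = - \frac{7392}{3623}$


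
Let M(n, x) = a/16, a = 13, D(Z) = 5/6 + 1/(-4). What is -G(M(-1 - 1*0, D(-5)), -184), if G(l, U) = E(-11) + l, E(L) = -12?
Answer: 179/16 ≈ 11.188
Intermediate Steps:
D(Z) = 7/12 (D(Z) = 5*(1/6) + 1*(-1/4) = 5/6 - 1/4 = 7/12)
M(n, x) = 13/16
G(l, U) = -12 + l
-G(M(-1 - 1*0, D(-5)), -184) = -(-12 + 13/16) = -1*(-179/16) = 179/16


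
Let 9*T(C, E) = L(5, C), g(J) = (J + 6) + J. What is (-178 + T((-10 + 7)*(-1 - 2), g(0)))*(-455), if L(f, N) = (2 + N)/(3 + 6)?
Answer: 6555185/81 ≈ 80928.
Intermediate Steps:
L(f, N) = 2/9 + N/9 (L(f, N) = (2 + N)/9 = (2 + N)*(⅑) = 2/9 + N/9)
g(J) = 6 + 2*J (g(J) = (6 + J) + J = 6 + 2*J)
T(C, E) = 2/81 + C/81 (T(C, E) = (2/9 + C/9)/9 = 2/81 + C/81)
(-178 + T((-10 + 7)*(-1 - 2), g(0)))*(-455) = (-178 + (2/81 + ((-10 + 7)*(-1 - 2))/81))*(-455) = (-178 + (2/81 + (-3*(-3))/81))*(-455) = (-178 + (2/81 + (1/81)*9))*(-455) = (-178 + (2/81 + ⅑))*(-455) = (-178 + 11/81)*(-455) = -14407/81*(-455) = 6555185/81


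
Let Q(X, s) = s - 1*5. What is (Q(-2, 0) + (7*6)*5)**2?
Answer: 42025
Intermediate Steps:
Q(X, s) = -5 + s (Q(X, s) = s - 5 = -5 + s)
(Q(-2, 0) + (7*6)*5)**2 = ((-5 + 0) + (7*6)*5)**2 = (-5 + 42*5)**2 = (-5 + 210)**2 = 205**2 = 42025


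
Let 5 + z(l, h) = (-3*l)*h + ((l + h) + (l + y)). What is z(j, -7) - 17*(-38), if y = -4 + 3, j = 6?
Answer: 771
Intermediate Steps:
y = -1
z(l, h) = -6 + h + 2*l - 3*h*l (z(l, h) = -5 + ((-3*l)*h + ((l + h) + (l - 1))) = -5 + (-3*h*l + ((h + l) + (-1 + l))) = -5 + (-3*h*l + (-1 + h + 2*l)) = -5 + (-1 + h + 2*l - 3*h*l) = -6 + h + 2*l - 3*h*l)
z(j, -7) - 17*(-38) = (-6 - 7 + 2*6 - 3*(-7)*6) - 17*(-38) = (-6 - 7 + 12 + 126) + 646 = 125 + 646 = 771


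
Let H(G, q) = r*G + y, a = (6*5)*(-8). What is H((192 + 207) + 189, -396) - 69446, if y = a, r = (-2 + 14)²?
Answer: 14986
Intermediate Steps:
a = -240 (a = 30*(-8) = -240)
r = 144 (r = 12² = 144)
y = -240
H(G, q) = -240 + 144*G (H(G, q) = 144*G - 240 = -240 + 144*G)
H((192 + 207) + 189, -396) - 69446 = (-240 + 144*((192 + 207) + 189)) - 69446 = (-240 + 144*(399 + 189)) - 69446 = (-240 + 144*588) - 69446 = (-240 + 84672) - 69446 = 84432 - 69446 = 14986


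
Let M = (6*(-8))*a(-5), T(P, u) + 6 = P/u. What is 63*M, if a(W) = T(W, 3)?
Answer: 23184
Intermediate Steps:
T(P, u) = -6 + P/u
a(W) = -6 + W/3
M = 368 (M = (6*(-8))*(-6 + (⅓)*(-5)) = -48*(-6 - 5/3) = -48*(-23/3) = 368)
63*M = 63*368 = 23184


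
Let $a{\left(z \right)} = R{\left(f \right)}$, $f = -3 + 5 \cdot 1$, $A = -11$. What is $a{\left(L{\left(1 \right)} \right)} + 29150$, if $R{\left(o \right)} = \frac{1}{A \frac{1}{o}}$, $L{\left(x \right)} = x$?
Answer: $\frac{320648}{11} \approx 29150.0$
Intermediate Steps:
$f = 2$ ($f = -3 + 5 = 2$)
$R{\left(o \right)} = - \frac{o}{11}$ ($R{\left(o \right)} = \frac{1}{\left(-11\right) \frac{1}{o}} = - \frac{o}{11}$)
$a{\left(z \right)} = - \frac{2}{11}$ ($a{\left(z \right)} = \left(- \frac{1}{11}\right) 2 = - \frac{2}{11}$)
$a{\left(L{\left(1 \right)} \right)} + 29150 = - \frac{2}{11} + 29150 = \frac{320648}{11}$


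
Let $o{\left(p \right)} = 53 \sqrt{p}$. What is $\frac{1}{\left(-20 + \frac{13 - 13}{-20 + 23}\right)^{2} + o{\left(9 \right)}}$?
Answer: $\frac{1}{559} \approx 0.0017889$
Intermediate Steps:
$\frac{1}{\left(-20 + \frac{13 - 13}{-20 + 23}\right)^{2} + o{\left(9 \right)}} = \frac{1}{\left(-20 + \frac{13 - 13}{-20 + 23}\right)^{2} + 53 \sqrt{9}} = \frac{1}{\left(-20 + \frac{0}{3}\right)^{2} + 53 \cdot 3} = \frac{1}{\left(-20 + 0 \cdot \frac{1}{3}\right)^{2} + 159} = \frac{1}{\left(-20 + 0\right)^{2} + 159} = \frac{1}{\left(-20\right)^{2} + 159} = \frac{1}{400 + 159} = \frac{1}{559}$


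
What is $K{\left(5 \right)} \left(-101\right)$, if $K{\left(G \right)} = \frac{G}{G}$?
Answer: $-101$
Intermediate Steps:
$K{\left(G \right)} = 1$
$K{\left(5 \right)} \left(-101\right) = 1 \left(-101\right) = -101$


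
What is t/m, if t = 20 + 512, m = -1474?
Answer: -266/737 ≈ -0.36092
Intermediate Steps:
t = 532
t/m = 532/(-1474) = 532*(-1/1474) = -266/737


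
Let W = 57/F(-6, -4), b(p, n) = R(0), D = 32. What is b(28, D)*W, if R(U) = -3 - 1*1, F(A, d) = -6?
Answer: 38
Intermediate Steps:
R(U) = -4 (R(U) = -3 - 1 = -4)
b(p, n) = -4
W = -19/2 (W = 57/(-6) = 57*(-1/6) = -19/2 ≈ -9.5000)
b(28, D)*W = -4*(-19/2) = 38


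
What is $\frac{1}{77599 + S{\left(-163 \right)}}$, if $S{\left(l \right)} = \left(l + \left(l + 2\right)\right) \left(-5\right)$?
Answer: $\frac{1}{79219} \approx 1.2623 \cdot 10^{-5}$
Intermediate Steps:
$S{\left(l \right)} = -10 - 10 l$ ($S{\left(l \right)} = \left(l + \left(2 + l\right)\right) \left(-5\right) = \left(2 + 2 l\right) \left(-5\right) = -10 - 10 l$)
$\frac{1}{77599 + S{\left(-163 \right)}} = \frac{1}{77599 - -1620} = \frac{1}{77599 + \left(-10 + 1630\right)} = \frac{1}{77599 + 1620} = \frac{1}{79219}$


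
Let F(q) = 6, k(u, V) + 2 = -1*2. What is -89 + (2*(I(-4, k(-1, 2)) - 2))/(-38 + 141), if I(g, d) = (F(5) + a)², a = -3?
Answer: -9153/103 ≈ -88.864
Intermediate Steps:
k(u, V) = -4 (k(u, V) = -2 - 1*2 = -2 - 2 = -4)
I(g, d) = 9 (I(g, d) = (6 - 3)² = 3² = 9)
-89 + (2*(I(-4, k(-1, 2)) - 2))/(-38 + 141) = -89 + (2*(9 - 2))/(-38 + 141) = -89 + (2*7)/103 = -89 + (1/103)*14 = -89 + 14/103 = -9153/103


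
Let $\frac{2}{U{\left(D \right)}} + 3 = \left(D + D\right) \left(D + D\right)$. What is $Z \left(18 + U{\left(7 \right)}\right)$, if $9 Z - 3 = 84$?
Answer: $\frac{100804}{579} \approx 174.1$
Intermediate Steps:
$U{\left(D \right)} = \frac{2}{-3 + 4 D^{2}}$ ($U{\left(D \right)} = \frac{2}{-3 + \left(D + D\right) \left(D + D\right)} = \frac{2}{-3 + 2 D 2 D} = \frac{2}{-3 + 4 D^{2}}$)
$Z = \frac{29}{3}$ ($Z = \frac{1}{3} + \frac{1}{9} \cdot 84 = \frac{1}{3} + \frac{28}{3} = \frac{29}{3} \approx 9.6667$)
$Z \left(18 + U{\left(7 \right)}\right) = \frac{29 \left(18 + \frac{2}{-3 + 4 \cdot 7^{2}}\right)}{3} = \frac{29 \left(18 + \frac{2}{-3 + 4 \cdot 49}\right)}{3} = \frac{29 \left(18 + \frac{2}{-3 + 196}\right)}{3} = \frac{29 \left(18 + \frac{2}{193}\right)}{3} = \frac{29}{3} \cdot \frac{3476}{193} = \frac{100804}{579}$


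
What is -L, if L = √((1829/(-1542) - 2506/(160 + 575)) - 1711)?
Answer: -I*√4997119917090/53970 ≈ -41.42*I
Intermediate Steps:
L = I*√4997119917090/53970 (L = √((1829*(-1/1542) - 2506/735) - 1711) = √((-1829/1542 - 2506*1/735) - 1711) = √((-1829/1542 - 358/105) - 1711) = √(-248027/53970 - 1711) = √(-92590697/53970) = I*√4997119917090/53970 ≈ 41.42*I)
-L = -I*√4997119917090/53970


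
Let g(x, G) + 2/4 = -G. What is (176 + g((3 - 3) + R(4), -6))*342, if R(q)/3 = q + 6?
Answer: 62073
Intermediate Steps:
R(q) = 18 + 3*q (R(q) = 3*(q + 6) = 3*(6 + q) = 18 + 3*q)
g(x, G) = -½ - G
(176 + g((3 - 3) + R(4), -6))*342 = (176 + (-½ - 1*(-6)))*342 = (176 + (-½ + 6))*342 = (176 + 11/2)*342 = (363/2)*342 = 62073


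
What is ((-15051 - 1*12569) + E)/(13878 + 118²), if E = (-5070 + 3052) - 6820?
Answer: -18229/13901 ≈ -1.3113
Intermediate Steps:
E = -8838 (E = -2018 - 6820 = -8838)
((-15051 - 1*12569) + E)/(13878 + 118²) = ((-15051 - 1*12569) - 8838)/(13878 + 118²) = ((-15051 - 12569) - 8838)/(13878 + 13924) = (-27620 - 8838)/27802 = -36458*1/27802 = -18229/13901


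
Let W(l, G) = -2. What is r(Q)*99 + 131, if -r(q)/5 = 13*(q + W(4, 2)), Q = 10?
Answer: -51349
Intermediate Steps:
r(q) = 130 - 65*q (r(q) = -65*(q - 2) = -65*(-2 + q) = -5*(-26 + 13*q) = 130 - 65*q)
r(Q)*99 + 131 = (130 - 65*10)*99 + 131 = (130 - 650)*99 + 131 = -520*99 + 131 = -51480 + 131 = -51349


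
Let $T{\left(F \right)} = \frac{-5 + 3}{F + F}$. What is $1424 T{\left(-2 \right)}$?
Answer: $712$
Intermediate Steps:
$T{\left(F \right)} = - \frac{1}{F}$ ($T{\left(F \right)} = - \frac{2}{2 F} = - 2 \frac{1}{2 F} = - \frac{1}{F}$)
$1424 T{\left(-2 \right)} = 1424 \left(- \frac{1}{-2}\right) = 1424 \left(\left(-1\right) \left(- \frac{1}{2}\right)\right) = 1424 \cdot \frac{1}{2} = 712$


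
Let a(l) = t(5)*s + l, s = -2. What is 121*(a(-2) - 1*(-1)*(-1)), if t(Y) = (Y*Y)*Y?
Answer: -30613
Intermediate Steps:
t(Y) = Y³ (t(Y) = Y²*Y = Y³)
a(l) = -250 + l (a(l) = 5³*(-2) + l = 125*(-2) + l = -250 + l)
121*(a(-2) - 1*(-1)*(-1)) = 121*((-250 - 2) - 1*(-1)*(-1)) = 121*(-252 + 1*(-1)) = 121*(-252 - 1) = 121*(-253) = -30613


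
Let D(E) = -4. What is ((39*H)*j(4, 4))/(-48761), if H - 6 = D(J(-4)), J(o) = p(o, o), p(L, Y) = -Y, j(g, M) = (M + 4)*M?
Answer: -2496/48761 ≈ -0.051188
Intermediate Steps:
j(g, M) = M*(4 + M) (j(g, M) = (4 + M)*M = M*(4 + M))
J(o) = -o
H = 2 (H = 6 - 4 = 2)
((39*H)*j(4, 4))/(-48761) = ((39*2)*(4*(4 + 4)))/(-48761) = (78*(4*8))*(-1/48761) = (78*32)*(-1/48761) = 2496*(-1/48761) = -2496/48761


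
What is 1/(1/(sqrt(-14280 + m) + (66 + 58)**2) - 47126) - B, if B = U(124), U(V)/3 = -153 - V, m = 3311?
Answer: 62334864390461669235/75011872421410067 + I*sqrt(10969)/525083106949870469 ≈ 831.0 + 1.9946e-16*I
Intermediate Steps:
U(V) = -459 - 3*V (U(V) = 3*(-153 - V) = -459 - 3*V)
B = -831 (B = -459 - 3*124 = -459 - 372 = -831)
1/(1/(sqrt(-14280 + m) + (66 + 58)**2) - 47126) - B = 1/(1/(sqrt(-14280 + 3311) + (66 + 58)**2) - 47126) - 1*(-831) = 1/(1/(sqrt(-10969) + 124**2) - 47126) + 831 = 1/(1/(I*sqrt(10969) + 15376) - 47126) + 831 = 1/(1/(15376 + I*sqrt(10969)) - 47126) + 831 = 1/(-47126 + 1/(15376 + I*sqrt(10969))) + 831 = 831 + 1/(-47126 + 1/(15376 + I*sqrt(10969)))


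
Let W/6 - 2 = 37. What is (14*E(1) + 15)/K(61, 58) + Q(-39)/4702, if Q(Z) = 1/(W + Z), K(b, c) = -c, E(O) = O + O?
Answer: -9856553/13294905 ≈ -0.74138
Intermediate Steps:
W = 234 (W = 12 + 6*37 = 12 + 222 = 234)
E(O) = 2*O
Q(Z) = 1/(234 + Z)
(14*E(1) + 15)/K(61, 58) + Q(-39)/4702 = (14*(2*1) + 15)/((-1*58)) + 1/((234 - 39)*4702) = (14*2 + 15)/(-58) + (1/4702)/195 = (28 + 15)*(-1/58) + (1/195)*(1/4702) = 43*(-1/58) + 1/916890 = -43/58 + 1/916890 = -9856553/13294905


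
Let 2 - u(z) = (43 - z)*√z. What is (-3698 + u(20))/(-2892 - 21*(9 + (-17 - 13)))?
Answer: 1232/817 + 46*√5/2451 ≈ 1.5499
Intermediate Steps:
u(z) = 2 - √z*(43 - z) (u(z) = 2 - (43 - z)*√z = 2 - √z*(43 - z))
(-3698 + u(20))/(-2892 - 21*(9 + (-17 - 13))) = (-3698 + (2 + 20^(3/2) - 86*√5))/(-2892 - 21*(9 + (-17 - 13))) = (-3698 + (2 + 40*√5 - 86*√5))/(-2892 - 21*(9 - 30)) = (-3698 + (2 + 40*√5 - 86*√5))/(-2892 - 21*(-21)) = (-3698 + (2 - 46*√5))/(-2892 + 441) = (-3696 - 46*√5)/(-2451) = (-3696 - 46*√5)*(-1/2451) = 1232/817 + 46*√5/2451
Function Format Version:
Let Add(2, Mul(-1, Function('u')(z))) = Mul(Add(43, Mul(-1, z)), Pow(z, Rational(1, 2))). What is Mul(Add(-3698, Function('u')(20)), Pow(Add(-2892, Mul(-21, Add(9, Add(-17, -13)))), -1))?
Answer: Add(Rational(1232, 817), Mul(Rational(46, 2451), Pow(5, Rational(1, 2)))) ≈ 1.5499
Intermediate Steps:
Function('u')(z) = Add(2, Mul(-1, Pow(z, Rational(1, 2)), Add(43, Mul(-1, z)))) (Function('u')(z) = Add(2, Mul(-1, Mul(Add(43, Mul(-1, z)), Pow(z, Rational(1, 2))))) = Add(2, Mul(-1, Mul(Pow(z, Rational(1, 2)), Add(43, Mul(-1, z))))) = Add(2, Mul(-1, Pow(z, Rational(1, 2)), Add(43, Mul(-1, z)))))
Mul(Add(-3698, Function('u')(20)), Pow(Add(-2892, Mul(-21, Add(9, Add(-17, -13)))), -1)) = Mul(Add(-3698, Add(2, Pow(20, Rational(3, 2)), Mul(-43, Pow(20, Rational(1, 2))))), Pow(Add(-2892, Mul(-21, Add(9, Add(-17, -13)))), -1)) = Mul(Add(-3698, Add(2, Mul(40, Pow(5, Rational(1, 2))), Mul(-43, Mul(2, Pow(5, Rational(1, 2)))))), Pow(Add(-2892, Mul(-21, Add(9, -30))), -1)) = Mul(Add(-3698, Add(2, Mul(40, Pow(5, Rational(1, 2))), Mul(-86, Pow(5, Rational(1, 2))))), Pow(Add(-2892, Mul(-21, -21)), -1)) = Mul(Add(-3698, Add(2, Mul(-46, Pow(5, Rational(1, 2))))), Pow(Add(-2892, 441), -1)) = Mul(Add(-3696, Mul(-46, Pow(5, Rational(1, 2)))), Pow(-2451, -1)) = Mul(Add(-3696, Mul(-46, Pow(5, Rational(1, 2)))), Rational(-1, 2451)) = Add(Rational(1232, 817), Mul(Rational(46, 2451), Pow(5, Rational(1, 2))))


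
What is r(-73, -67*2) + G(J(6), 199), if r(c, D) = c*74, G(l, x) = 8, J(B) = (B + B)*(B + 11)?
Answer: -5394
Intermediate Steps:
J(B) = 2*B*(11 + B) (J(B) = (2*B)*(11 + B) = 2*B*(11 + B))
r(c, D) = 74*c
r(-73, -67*2) + G(J(6), 199) = 74*(-73) + 8 = -5402 + 8 = -5394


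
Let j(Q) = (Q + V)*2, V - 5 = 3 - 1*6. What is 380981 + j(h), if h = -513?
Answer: 379959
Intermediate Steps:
V = 2 (V = 5 + (3 - 1*6) = 5 + (3 - 6) = 5 - 3 = 2)
j(Q) = 4 + 2*Q (j(Q) = (Q + 2)*2 = (2 + Q)*2 = 4 + 2*Q)
380981 + j(h) = 380981 + (4 + 2*(-513)) = 380981 + (4 - 1026) = 380981 - 1022 = 379959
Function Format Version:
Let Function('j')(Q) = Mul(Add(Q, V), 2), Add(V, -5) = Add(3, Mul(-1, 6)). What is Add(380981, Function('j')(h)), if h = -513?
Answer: 379959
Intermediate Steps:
V = 2 (V = Add(5, Add(3, Mul(-1, 6))) = Add(5, Add(3, -6)) = Add(5, -3) = 2)
Function('j')(Q) = Add(4, Mul(2, Q)) (Function('j')(Q) = Mul(Add(Q, 2), 2) = Mul(Add(2, Q), 2) = Add(4, Mul(2, Q)))
Add(380981, Function('j')(h)) = Add(380981, Add(4, Mul(2, -513))) = Add(380981, Add(4, -1026)) = Add(380981, -1022) = 379959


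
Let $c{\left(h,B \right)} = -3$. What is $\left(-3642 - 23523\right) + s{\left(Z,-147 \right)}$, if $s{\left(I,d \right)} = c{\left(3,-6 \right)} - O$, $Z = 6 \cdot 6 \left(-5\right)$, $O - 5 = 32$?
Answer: $-27205$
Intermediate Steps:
$O = 37$ ($O = 5 + 32 = 37$)
$Z = -180$ ($Z = 36 \left(-5\right) = -180$)
$s{\left(I,d \right)} = -40$ ($s{\left(I,d \right)} = -3 - 37 = -40$)
$\left(-3642 - 23523\right) + s{\left(Z,-147 \right)} = \left(-3642 - 23523\right) - 40 = -27165 - 40 = -27205$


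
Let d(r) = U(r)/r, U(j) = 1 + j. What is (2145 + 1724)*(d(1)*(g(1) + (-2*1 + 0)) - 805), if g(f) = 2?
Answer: -3114545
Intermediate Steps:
d(r) = (1 + r)/r
(2145 + 1724)*(d(1)*(g(1) + (-2*1 + 0)) - 805) = (2145 + 1724)*(((1 + 1)/1)*(2 + (-2*1 + 0)) - 805) = 3869*((1*2)*(2 + (-2 + 0)) - 805) = 3869*(2*(2 - 2) - 805) = 3869*(2*0 - 805) = 3869*(0 - 805) = 3869*(-805) = -3114545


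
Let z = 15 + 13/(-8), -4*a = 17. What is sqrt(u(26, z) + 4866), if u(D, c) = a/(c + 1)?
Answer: 2*sqrt(16087235)/115 ≈ 69.755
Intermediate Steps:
a = -17/4 (a = -1/4*17 = -17/4 ≈ -4.2500)
z = 107/8 (z = 15 + 13*(-1/8) = 15 - 13/8 = 107/8 ≈ 13.375)
u(D, c) = -17/(4*(1 + c)) (u(D, c) = -17/(4*(c + 1)) = -17/(4*(1 + c)))
sqrt(u(26, z) + 4866) = sqrt(-17/(4 + 4*(107/8)) + 4866) = sqrt(-17/(4 + 107/2) + 4866) = sqrt(-17/115/2 + 4866) = sqrt(-17*2/115 + 4866) = sqrt(-34/115 + 4866) = sqrt(559556/115) = 2*sqrt(16087235)/115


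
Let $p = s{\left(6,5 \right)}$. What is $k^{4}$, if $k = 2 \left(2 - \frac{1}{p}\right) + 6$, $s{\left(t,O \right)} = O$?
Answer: $\frac{5308416}{625} \approx 8493.5$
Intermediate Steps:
$p = 5$
$k = \frac{48}{5}$ ($k = 2 \left(2 - \frac{1}{5}\right) + 6 = 2 \cdot \frac{9}{5} + 6 = \frac{18}{5} + 6 = \frac{48}{5} \approx 9.6$)
$k^{4} = \left(\frac{48}{5}\right)^{4} = \frac{5308416}{625}$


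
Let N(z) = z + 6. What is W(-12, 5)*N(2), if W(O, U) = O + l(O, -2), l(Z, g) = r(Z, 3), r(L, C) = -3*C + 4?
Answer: -136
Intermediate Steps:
N(z) = 6 + z
r(L, C) = 4 - 3*C
l(Z, g) = -5 (l(Z, g) = 4 - 3*3 = 4 - 9 = -5)
W(O, U) = -5 + O (W(O, U) = O - 5 = -5 + O)
W(-12, 5)*N(2) = (-5 - 12)*(6 + 2) = -17*8 = -136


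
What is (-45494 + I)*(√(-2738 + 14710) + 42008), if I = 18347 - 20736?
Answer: -2011469064 - 95766*√2993 ≈ -2.0167e+9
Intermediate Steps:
I = -2389
(-45494 + I)*(√(-2738 + 14710) + 42008) = (-45494 - 2389)*(√(-2738 + 14710) + 42008) = -47883*(√11972 + 42008) = -47883*(2*√2993 + 42008) = -47883*(42008 + 2*√2993) = -2011469064 - 95766*√2993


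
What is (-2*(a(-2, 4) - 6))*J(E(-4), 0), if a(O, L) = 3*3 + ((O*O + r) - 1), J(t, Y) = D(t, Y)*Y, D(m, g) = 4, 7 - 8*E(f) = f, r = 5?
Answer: 0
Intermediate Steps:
E(f) = 7/8 - f/8
J(t, Y) = 4*Y
a(O, L) = 13 + O² (a(O, L) = 3*3 + ((O*O + 5) - 1) = 9 + ((O² + 5) - 1) = 9 + ((5 + O²) - 1) = 9 + (4 + O²) = 13 + O²)
(-2*(a(-2, 4) - 6))*J(E(-4), 0) = (-2*((13 + (-2)²) - 6))*(4*0) = -2*((13 + 4) - 6)*0 = -2*(17 - 6)*0 = -2*11*0 = -22*0 = 0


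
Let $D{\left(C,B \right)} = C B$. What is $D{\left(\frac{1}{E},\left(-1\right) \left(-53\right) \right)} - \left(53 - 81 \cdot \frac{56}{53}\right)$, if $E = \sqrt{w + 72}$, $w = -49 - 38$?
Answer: $\frac{1727}{53} - \frac{53 i \sqrt{15}}{15} \approx 32.585 - 13.685 i$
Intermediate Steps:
$w = -87$
$E = i \sqrt{15}$ ($E = \sqrt{-87 + 72} = \sqrt{-15} = i \sqrt{15} \approx 3.873 i$)
$D{\left(C,B \right)} = B C$
$D{\left(\frac{1}{E},\left(-1\right) \left(-53\right) \right)} - \left(53 - 81 \cdot \frac{56}{53}\right) = \frac{\left(-1\right) \left(-53\right)}{i \sqrt{15}} - \left(53 - 81 \cdot \frac{56}{53}\right) = 53 \left(- \frac{i \sqrt{15}}{15}\right) - \left(53 - 81 \cdot 56 \cdot \frac{1}{53}\right) = - \frac{53 i \sqrt{15}}{15} + \left(81 \cdot \frac{56}{53} - 53\right) = - \frac{53 i \sqrt{15}}{15} + \left(\frac{4536}{53} - 53\right) = - \frac{53 i \sqrt{15}}{15} + \frac{1727}{53} = \frac{1727}{53} - \frac{53 i \sqrt{15}}{15}$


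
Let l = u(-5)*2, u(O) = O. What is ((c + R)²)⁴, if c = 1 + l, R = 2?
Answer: 5764801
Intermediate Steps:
l = -10 (l = -5*2 = -10)
c = -9 (c = 1 - 10 = -9)
((c + R)²)⁴ = ((-9 + 2)²)⁴ = ((-7)²)⁴ = 49⁴ = 5764801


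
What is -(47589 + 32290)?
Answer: -79879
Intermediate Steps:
-(47589 + 32290) = -1*79879 = -79879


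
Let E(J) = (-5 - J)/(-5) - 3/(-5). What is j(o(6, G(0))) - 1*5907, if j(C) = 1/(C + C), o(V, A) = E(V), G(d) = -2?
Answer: -165391/28 ≈ -5906.8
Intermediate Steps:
E(J) = 8/5 + J/5 (E(J) = (-5 - J)*(-⅕) - 3*(-⅕) = (1 + J/5) + ⅗ = 8/5 + J/5)
o(V, A) = 8/5 + V/5
j(C) = 1/(2*C)
j(o(6, G(0))) - 1*5907 = 1/(2*(8/5 + (⅕)*6)) - 1*5907 = 1/(2*(8/5 + 6/5)) - 5907 = 1/(2*(14/5)) - 5907 = (½)*(5/14) - 5907 = 5/28 - 5907 = -165391/28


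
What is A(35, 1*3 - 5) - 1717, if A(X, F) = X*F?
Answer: -1787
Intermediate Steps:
A(X, F) = F*X
A(35, 1*3 - 5) - 1717 = (1*3 - 5)*35 - 1717 = (3 - 5)*35 - 1717 = -2*35 - 1717 = -70 - 1717 = -1787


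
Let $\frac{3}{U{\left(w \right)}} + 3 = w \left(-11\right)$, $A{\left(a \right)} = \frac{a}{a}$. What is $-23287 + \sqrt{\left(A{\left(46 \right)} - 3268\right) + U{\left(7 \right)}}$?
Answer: $-23287 + \frac{i \sqrt{1306815}}{20} \approx -23287.0 + 57.158 i$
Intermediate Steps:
$A{\left(a \right)} = 1$
$U{\left(w \right)} = \frac{3}{-3 - 11 w}$ ($U{\left(w \right)} = \frac{3}{-3 + w \left(-11\right)} = \frac{3}{-3 - 11 w}$)
$-23287 + \sqrt{\left(A{\left(46 \right)} - 3268\right) + U{\left(7 \right)}} = -23287 + \sqrt{\left(1 - 3268\right) - \frac{3}{3 + 11 \cdot 7}} = -23287 + \sqrt{\left(1 - 3268\right) - \frac{3}{3 + 77}} = -23287 + \sqrt{-3267 - \frac{3}{80}} = -23287 + \sqrt{- \frac{261363}{80}} = -23287 + \frac{i \sqrt{1306815}}{20}$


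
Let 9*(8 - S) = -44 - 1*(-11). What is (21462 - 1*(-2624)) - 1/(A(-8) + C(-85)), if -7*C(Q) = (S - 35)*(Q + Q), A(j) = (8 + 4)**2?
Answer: 30541051/1268 ≈ 24086.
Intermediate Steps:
A(j) = 144 (A(j) = 12**2 = 144)
S = 35/3 (S = 8 - (-44 - 1*(-11))/9 = 8 - (-44 + 11)/9 = 8 - 1/9*(-33) = 8 + 11/3 = 35/3 ≈ 11.667)
C(Q) = 20*Q/3 (C(Q) = -(35/3 - 35)*(Q + Q)/7 = -(-10)*2*Q/3 = -(-20)*Q/3 = 20*Q/3)
(21462 - 1*(-2624)) - 1/(A(-8) + C(-85)) = (21462 - 1*(-2624)) - 1/(144 + (20/3)*(-85)) = (21462 + 2624) - 1/(144 - 1700/3) = 24086 - 1/(-1268/3) = 24086 - 1*(-3/1268) = 24086 + 3/1268 = 30541051/1268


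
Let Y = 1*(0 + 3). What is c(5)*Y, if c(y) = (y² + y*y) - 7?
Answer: 129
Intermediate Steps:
c(y) = -7 + 2*y² (c(y) = (y² + y²) - 7 = 2*y² - 7 = -7 + 2*y²)
Y = 3 (Y = 1*3 = 3)
c(5)*Y = (-7 + 2*5²)*3 = (-7 + 2*25)*3 = (-7 + 50)*3 = 43*3 = 129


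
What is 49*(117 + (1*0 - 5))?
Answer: 5488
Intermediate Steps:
49*(117 + (1*0 - 5)) = 49*(117 + (0 - 5)) = 49*(117 - 5) = 49*112 = 5488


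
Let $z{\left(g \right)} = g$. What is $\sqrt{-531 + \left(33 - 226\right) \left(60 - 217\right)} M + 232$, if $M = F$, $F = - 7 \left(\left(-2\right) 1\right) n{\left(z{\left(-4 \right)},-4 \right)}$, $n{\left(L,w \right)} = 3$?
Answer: $232 + 42 \sqrt{29770} \approx 7478.7$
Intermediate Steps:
$F = 42$ ($F = - 7 \left(\left(-2\right) 1\right) 3 = \left(-7\right) \left(-2\right) 3 = 14 \cdot 3 = 42$)
$M = 42$
$\sqrt{-531 + \left(33 - 226\right) \left(60 - 217\right)} M + 232 = \sqrt{-531 + \left(33 - 226\right) \left(60 - 217\right)} 42 + 232 = \sqrt{-531 - -30301} \cdot 42 + 232 = \sqrt{-531 + 30301} \cdot 42 + 232 = \sqrt{29770} \cdot 42 + 232 = 42 \sqrt{29770} + 232 = 232 + 42 \sqrt{29770}$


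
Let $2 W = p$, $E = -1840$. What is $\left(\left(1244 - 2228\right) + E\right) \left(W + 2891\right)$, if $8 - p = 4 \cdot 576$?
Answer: $-4922232$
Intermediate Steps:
$p = -2296$ ($p = 8 - 4 \cdot 576 = 8 - 2304 = -2296$)
$W = -1148$ ($W = \frac{1}{2} \left(-2296\right) = -1148$)
$\left(\left(1244 - 2228\right) + E\right) \left(W + 2891\right) = \left(\left(1244 - 2228\right) - 1840\right) \left(-1148 + 2891\right) = \left(-984 - 1840\right) 1743 = \left(-2824\right) 1743 = -4922232$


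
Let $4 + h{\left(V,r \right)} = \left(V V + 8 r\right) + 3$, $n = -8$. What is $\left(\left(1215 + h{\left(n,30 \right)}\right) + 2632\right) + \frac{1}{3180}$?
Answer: $\frac{13197001}{3180} \approx 4150.0$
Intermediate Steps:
$h{\left(V,r \right)} = -1 + V^{2} + 8 r$ ($h{\left(V,r \right)} = -4 + \left(\left(V V + 8 r\right) + 3\right) = -4 + \left(\left(V^{2} + 8 r\right) + 3\right) = -4 + \left(3 + V^{2} + 8 r\right) = -1 + V^{2} + 8 r$)
$\left(\left(1215 + h{\left(n,30 \right)}\right) + 2632\right) + \frac{1}{3180} = \left(\left(1215 + \left(-1 + \left(-8\right)^{2} + 8 \cdot 30\right)\right) + 2632\right) + \frac{1}{3180} = \left(\left(1215 + \left(-1 + 64 + 240\right)\right) + 2632\right) + \frac{1}{3180} = \left(\left(1215 + 303\right) + 2632\right) + \frac{1}{3180} = \left(1518 + 2632\right) + \frac{1}{3180} = 4150 + \frac{1}{3180} = \frac{13197001}{3180}$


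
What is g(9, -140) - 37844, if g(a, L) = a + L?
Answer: -37975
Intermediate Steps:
g(a, L) = L + a
g(9, -140) - 37844 = (-140 + 9) - 37844 = -131 - 37844 = -37975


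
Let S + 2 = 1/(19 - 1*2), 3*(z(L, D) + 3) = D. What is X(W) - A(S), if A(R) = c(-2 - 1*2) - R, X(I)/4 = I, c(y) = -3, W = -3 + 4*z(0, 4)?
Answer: -1918/51 ≈ -37.608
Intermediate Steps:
z(L, D) = -3 + D/3
W = -29/3 (W = -3 + 4*(-3 + (⅓)*4) = -3 + 4*(-3 + 4/3) = -3 + 4*(-5/3) = -3 - 20/3 = -29/3 ≈ -9.6667)
X(I) = 4*I
S = -33/17 (S = -2 + 1/(19 - 1*2) = -2 + 1/(19 - 2) = -2 + 1/17 = -33/17 ≈ -1.9412)
A(R) = -3 - R
X(W) - A(S) = 4*(-29/3) - (-3 - 1*(-33/17)) = -116/3 - (-3 + 33/17) = -116/3 - 1*(-18/17) = -116/3 + 18/17 = -1918/51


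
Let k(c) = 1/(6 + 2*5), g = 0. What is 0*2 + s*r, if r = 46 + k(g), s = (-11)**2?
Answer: 89177/16 ≈ 5573.6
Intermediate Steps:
s = 121
k(c) = 1/16 (k(c) = 1/(6 + 10) = 1/16)
r = 737/16 (r = 46 + 1/16 = 737/16 ≈ 46.063)
0*2 + s*r = 0*2 + 121*(737/16) = 0 + 89177/16 = 89177/16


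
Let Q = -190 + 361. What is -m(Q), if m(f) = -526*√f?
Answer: 1578*√19 ≈ 6878.3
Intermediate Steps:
Q = 171
-m(Q) = -(-526)*√171 = -(-526)*3*√19 = -(-1578)*√19 = 1578*√19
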